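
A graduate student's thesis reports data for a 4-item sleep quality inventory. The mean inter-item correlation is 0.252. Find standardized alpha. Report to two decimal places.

α = 0.57

Standardized α = k·r̄ / (1 + (k−1)·r̄) = 4 × 0.252 / (1 + 3 × 0.252)
  = 1.0080 / 1.7560 = 0.57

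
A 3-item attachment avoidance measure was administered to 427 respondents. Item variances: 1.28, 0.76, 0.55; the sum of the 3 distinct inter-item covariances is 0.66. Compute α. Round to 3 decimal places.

ΣVar(i) = 1.28 + 0.76 + 0.55 = 2.59
Sum of distinct covariances = 0.66
σ²_total = ΣVar(i) + 2·Σcov = 2.59 + 2 × 0.66 = 3.91
α = (3/2)·(1 − 2.59/3.91) = 0.506

α = 0.506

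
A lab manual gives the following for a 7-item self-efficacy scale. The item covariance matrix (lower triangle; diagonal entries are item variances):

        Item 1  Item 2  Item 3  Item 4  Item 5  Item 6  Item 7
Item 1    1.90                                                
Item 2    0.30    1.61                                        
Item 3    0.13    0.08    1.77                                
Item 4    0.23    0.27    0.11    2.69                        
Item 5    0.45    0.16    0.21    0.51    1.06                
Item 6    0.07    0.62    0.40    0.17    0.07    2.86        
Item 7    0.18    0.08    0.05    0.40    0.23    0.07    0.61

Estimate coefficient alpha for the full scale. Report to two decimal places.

Σσᵢ² = 1.90 + 1.61 + 1.77 + 2.69 + 1.06 + 2.86 + 0.61 = 12.50
Σ_{i<j} σ_ij = 4.79
σ²_T = 12.50 + 2 × 4.79 = 22.08
α = (k/(k−1))·(1 − Σσᵢ²/σ²_T) = (7/6)·(1 − 12.50/22.08) = 0.51

α = 0.51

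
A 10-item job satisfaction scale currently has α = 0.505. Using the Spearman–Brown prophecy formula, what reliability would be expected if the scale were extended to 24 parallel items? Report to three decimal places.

Length factor m = 24/10 = 2.4000
α' = m·α / (1 + (m−1)·α)
   = 24/10 × 0.505 / (1 + (24/10 − 1) × 0.505)
   = 1.2120 / 1.7070 = 0.710

predicted reliability = 0.710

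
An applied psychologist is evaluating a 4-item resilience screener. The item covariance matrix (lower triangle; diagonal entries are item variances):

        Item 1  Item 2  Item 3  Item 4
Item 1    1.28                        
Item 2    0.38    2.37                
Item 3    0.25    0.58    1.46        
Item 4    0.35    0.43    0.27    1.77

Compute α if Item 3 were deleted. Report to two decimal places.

Remaining items: Item 1, Item 2, Item 4 (k = 3).
Σσᵢ² = 1.28 + 2.37 + 1.77 = 5.42
σ²_T = 5.42 + 2 × 1.16 = 7.74
α (item deleted) = (3/2)·(1 − 5.42/7.74) = 0.45

α = 0.45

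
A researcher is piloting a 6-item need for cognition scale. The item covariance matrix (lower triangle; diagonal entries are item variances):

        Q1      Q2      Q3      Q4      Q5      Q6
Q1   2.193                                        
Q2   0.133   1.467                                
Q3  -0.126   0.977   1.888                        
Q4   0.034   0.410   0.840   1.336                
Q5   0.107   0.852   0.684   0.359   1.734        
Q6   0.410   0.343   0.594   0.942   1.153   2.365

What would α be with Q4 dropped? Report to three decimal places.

α = 0.644

Remaining items: Q1, Q2, Q3, Q5, Q6 (k = 5).
ΣVar(i) = 2.193 + 1.467 + 1.888 + 1.734 + 2.365 = 9.647
Var(T) = 9.647 + 2 × 5.127 = 19.901
α (item deleted) = (5/4)·(1 − 9.647/19.901) = 0.644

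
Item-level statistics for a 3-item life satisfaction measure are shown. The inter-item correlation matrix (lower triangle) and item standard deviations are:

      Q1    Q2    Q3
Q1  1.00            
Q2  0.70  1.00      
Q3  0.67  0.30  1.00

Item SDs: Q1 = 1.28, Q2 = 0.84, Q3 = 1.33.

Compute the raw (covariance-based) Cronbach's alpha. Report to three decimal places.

Σσ²ᵢ = 1.28² + 0.84² + 1.33² = 4.1129
Covariances σ_ij = r_ij · s_i · s_j:
  σ(Q1,Q2) = 0.70 × 1.28 × 0.84 = 0.7526
  σ(Q1,Q3) = 0.67 × 1.28 × 1.33 = 1.1406
  σ(Q2,Q3) = 0.30 × 0.84 × 1.33 = 0.3352
σ²_T = Σσ²ᵢ + 2·Σσ_ij = 4.1129 + 2 × 2.2284 = 8.5697
α = (3/2)·(1 − 4.1129/8.5697) = 0.780

α = 0.780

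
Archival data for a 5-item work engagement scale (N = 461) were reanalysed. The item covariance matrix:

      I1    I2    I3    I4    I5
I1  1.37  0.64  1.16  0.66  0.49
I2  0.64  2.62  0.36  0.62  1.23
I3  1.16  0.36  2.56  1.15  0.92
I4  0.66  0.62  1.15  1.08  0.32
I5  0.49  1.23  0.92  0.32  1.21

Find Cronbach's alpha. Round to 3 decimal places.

Cronbach's alpha = 0.788

ΣVar(i) = 1.37 + 2.62 + 2.56 + 1.08 + 1.21 = 8.84
Sum of off-diagonal covariances = 7.55
σ²_T = 8.84 + 2 × 7.55 = 23.94
α = (k/(k−1))·(1 − ΣVar(i)/σ²_T) = (5/4)·(1 − 8.84/23.94) = 0.788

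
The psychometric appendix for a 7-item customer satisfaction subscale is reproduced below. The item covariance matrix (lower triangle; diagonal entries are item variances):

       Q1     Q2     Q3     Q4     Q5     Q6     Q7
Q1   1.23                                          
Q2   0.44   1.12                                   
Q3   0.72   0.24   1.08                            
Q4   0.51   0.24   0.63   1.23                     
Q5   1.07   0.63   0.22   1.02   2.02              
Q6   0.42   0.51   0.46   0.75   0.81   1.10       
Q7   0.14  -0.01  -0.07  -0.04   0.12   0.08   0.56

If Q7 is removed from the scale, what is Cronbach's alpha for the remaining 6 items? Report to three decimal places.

Remaining items: Q1, Q2, Q3, Q4, Q5, Q6 (k = 6).
ΣVar(i) = 1.23 + 1.12 + 1.08 + 1.23 + 2.02 + 1.10 = 7.78
σ²_total = 7.78 + 2 × 8.67 = 25.12
α (item deleted) = (6/5)·(1 − 7.78/25.12) = 0.828

Cronbach's alpha = 0.828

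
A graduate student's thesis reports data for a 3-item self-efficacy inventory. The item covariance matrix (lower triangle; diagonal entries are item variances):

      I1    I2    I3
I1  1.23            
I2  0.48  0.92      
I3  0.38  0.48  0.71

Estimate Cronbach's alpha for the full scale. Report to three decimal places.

Cronbach's alpha = 0.726

sum of item variances = 1.23 + 0.92 + 0.71 = 2.86
Sum of off-diagonal covariances = 1.34
Var(T) = 2.86 + 2 × 1.34 = 5.54
α = (k/(k−1))·(1 − sum of item variances/Var(T)) = (3/2)·(1 − 2.86/5.54) = 0.726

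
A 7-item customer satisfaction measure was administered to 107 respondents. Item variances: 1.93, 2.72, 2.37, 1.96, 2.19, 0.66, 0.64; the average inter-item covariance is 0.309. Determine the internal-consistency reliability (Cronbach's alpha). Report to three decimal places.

Cronbach's alpha = 0.595

sum of item variances = 1.93 + 2.72 + 2.37 + 1.96 + 2.19 + 0.66 + 0.64 = 12.47
Sum of the 21 distinct covariances = 21 × 0.309 = 6.489
σ²_total = sum of item variances + 2·Σcov = 12.47 + 2 × 6.489 = 25.448
α = (7/6)·(1 − 12.47/25.448) = 0.595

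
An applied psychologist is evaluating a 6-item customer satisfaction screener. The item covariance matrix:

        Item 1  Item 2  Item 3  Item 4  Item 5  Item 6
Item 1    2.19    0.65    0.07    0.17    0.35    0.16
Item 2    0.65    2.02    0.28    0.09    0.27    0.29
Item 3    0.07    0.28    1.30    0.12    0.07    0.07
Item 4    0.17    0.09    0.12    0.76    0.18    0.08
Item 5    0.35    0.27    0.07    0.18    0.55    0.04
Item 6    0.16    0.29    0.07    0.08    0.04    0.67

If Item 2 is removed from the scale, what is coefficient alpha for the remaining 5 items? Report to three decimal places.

Remaining items: Item 1, Item 3, Item 4, Item 5, Item 6 (k = 5).
Σσ²ᵢ = 2.19 + 1.30 + 0.76 + 0.55 + 0.67 = 5.47
σ²_total = 5.47 + 2 × 1.31 = 8.09
α (item deleted) = (5/4)·(1 − 5.47/8.09) = 0.405

coefficient alpha = 0.405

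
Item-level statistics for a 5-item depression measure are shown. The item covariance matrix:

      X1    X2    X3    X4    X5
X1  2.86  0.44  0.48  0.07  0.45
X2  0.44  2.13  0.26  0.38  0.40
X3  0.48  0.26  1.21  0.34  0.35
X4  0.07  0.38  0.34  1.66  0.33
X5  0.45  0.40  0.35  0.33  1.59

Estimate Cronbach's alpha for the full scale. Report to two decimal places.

Σσᵢ² = 2.86 + 2.13 + 1.21 + 1.66 + 1.59 = 9.45
Sum of off-diagonal covariances = 3.50
σ²_total = 9.45 + 2 × 3.50 = 16.45
α = (k/(k−1))·(1 − Σσᵢ²/σ²_total) = (5/4)·(1 − 9.45/16.45) = 0.53

Cronbach's alpha = 0.53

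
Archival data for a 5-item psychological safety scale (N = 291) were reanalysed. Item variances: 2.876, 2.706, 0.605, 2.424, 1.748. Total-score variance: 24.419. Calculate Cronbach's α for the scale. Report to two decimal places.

Σσ²ᵢ = 2.876 + 2.706 + 0.605 + 2.424 + 1.748 = 10.359
α = (k/(k−1))·(1 − Σσ²ᵢ/σ²_T) = (5/4)·(1 − 10.359/24.419) = 0.72

Cronbach's α = 0.72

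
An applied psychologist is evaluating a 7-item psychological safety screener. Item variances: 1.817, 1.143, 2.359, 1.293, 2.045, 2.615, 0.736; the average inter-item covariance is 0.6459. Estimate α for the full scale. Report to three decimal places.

α = 0.809

Σσ²ᵢ = 1.817 + 1.143 + 2.359 + 1.293 + 2.045 + 2.615 + 0.736 = 12.008
Sum of the 21 distinct covariances = 21 × 0.6459 = 13.5639
σ²_total = Σσ²ᵢ + 2·Σcov = 12.008 + 2 × 13.5639 = 39.1358
α = (7/6)·(1 − 12.008/39.1358) = 0.809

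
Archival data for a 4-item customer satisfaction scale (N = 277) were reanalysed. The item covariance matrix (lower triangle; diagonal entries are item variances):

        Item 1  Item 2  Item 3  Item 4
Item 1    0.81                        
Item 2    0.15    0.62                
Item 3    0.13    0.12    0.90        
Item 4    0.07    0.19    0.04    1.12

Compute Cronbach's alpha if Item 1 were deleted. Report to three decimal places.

α = 0.314

Remaining items: Item 2, Item 3, Item 4 (k = 3).
ΣVar(i) = 0.62 + 0.90 + 1.12 = 2.64
total variance = 2.64 + 2 × 0.35 = 3.34
α (item deleted) = (3/2)·(1 − 2.64/3.34) = 0.314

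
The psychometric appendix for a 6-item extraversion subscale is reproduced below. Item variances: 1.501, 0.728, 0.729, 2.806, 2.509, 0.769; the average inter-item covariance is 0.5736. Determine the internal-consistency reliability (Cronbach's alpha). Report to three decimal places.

ΣVar(i) = 1.501 + 0.728 + 0.729 + 2.806 + 2.509 + 0.769 = 9.042
Sum of the 15 distinct covariances = 15 × 0.5736 = 8.6040
Var(T) = ΣVar(i) + 2·Σcov = 9.042 + 2 × 8.6040 = 26.2500
α = (6/5)·(1 − 9.042/26.2500) = 0.787

Cronbach's alpha = 0.787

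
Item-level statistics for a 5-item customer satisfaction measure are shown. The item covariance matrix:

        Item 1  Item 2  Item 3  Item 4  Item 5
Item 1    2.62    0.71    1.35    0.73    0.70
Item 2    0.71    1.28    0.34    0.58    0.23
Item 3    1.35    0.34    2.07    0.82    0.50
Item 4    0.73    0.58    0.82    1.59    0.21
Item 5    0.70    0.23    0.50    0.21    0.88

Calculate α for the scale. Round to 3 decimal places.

α = 0.742

Σσ²ᵢ = 2.62 + 1.28 + 2.07 + 1.59 + 0.88 = 8.44
Sum of the distinct covariances = 6.17
σ²_T = 8.44 + 2 × 6.17 = 20.78
α = (k/(k−1))·(1 − Σσ²ᵢ/σ²_T) = (5/4)·(1 − 8.44/20.78) = 0.742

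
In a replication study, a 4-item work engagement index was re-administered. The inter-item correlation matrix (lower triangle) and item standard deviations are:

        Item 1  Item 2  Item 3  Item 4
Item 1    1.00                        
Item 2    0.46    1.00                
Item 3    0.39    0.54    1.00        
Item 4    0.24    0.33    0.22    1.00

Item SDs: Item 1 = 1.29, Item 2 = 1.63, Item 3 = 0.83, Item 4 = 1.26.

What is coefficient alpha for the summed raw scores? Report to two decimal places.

coefficient alpha = 0.68

Σσ²ᵢ = 1.29² + 1.63² + 0.83² + 1.26² = 6.5975
Covariances σ_ij = r_ij · s_i · s_j:
  σ(Item 1,Item 2) = 0.46 × 1.29 × 1.63 = 0.9672
  σ(Item 1,Item 3) = 0.39 × 1.29 × 0.83 = 0.4176
  σ(Item 1,Item 4) = 0.24 × 1.29 × 1.26 = 0.3901
  σ(Item 2,Item 3) = 0.54 × 1.63 × 0.83 = 0.7306
  σ(Item 2,Item 4) = 0.33 × 1.63 × 1.26 = 0.6778
  σ(Item 3,Item 4) = 0.22 × 0.83 × 1.26 = 0.2301
σ²_T = Σσ²ᵢ + 2·Σσ_ij = 6.5975 + 2 × 3.4134 = 13.4243
α = (4/3)·(1 − 6.5975/13.4243) = 0.68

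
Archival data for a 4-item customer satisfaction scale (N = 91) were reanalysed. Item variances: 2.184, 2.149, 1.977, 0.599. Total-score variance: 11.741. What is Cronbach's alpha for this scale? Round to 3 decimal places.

Σσ²ᵢ = 2.184 + 2.149 + 1.977 + 0.599 = 6.909
α = (k/(k−1))·(1 − Σσ²ᵢ/Var(T)) = (4/3)·(1 − 6.909/11.741) = 0.549

Cronbach's alpha = 0.549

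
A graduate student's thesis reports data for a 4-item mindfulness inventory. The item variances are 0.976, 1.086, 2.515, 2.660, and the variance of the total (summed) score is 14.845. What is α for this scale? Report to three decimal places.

α = 0.683

Σσᵢ² = 0.976 + 1.086 + 2.515 + 2.660 = 7.237
α = (k/(k−1))·(1 − Σσᵢ²/σ²_T) = (4/3)·(1 − 7.237/14.845) = 0.683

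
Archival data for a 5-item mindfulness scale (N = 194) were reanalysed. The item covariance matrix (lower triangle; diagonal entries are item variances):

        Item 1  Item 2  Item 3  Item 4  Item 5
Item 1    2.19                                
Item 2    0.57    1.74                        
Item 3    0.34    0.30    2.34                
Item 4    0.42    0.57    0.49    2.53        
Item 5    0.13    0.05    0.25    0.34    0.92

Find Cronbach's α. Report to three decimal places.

Σσ²ᵢ = 2.19 + 1.74 + 2.34 + 2.53 + 0.92 = 9.72
Σ_{i<j} σ_ij = 3.46
total variance = 9.72 + 2 × 3.46 = 16.64
α = (k/(k−1))·(1 − Σσ²ᵢ/total variance) = (5/4)·(1 − 9.72/16.64) = 0.520

α = 0.520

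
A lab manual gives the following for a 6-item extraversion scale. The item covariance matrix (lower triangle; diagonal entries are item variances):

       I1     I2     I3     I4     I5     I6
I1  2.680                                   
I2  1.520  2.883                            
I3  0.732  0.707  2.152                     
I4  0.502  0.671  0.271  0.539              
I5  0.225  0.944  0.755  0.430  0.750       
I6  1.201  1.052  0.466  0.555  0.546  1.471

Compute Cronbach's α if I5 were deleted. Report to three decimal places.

Cronbach's α = 0.765

Remaining items: I1, I2, I3, I4, I6 (k = 5).
Σσ²ᵢ = 2.680 + 2.883 + 2.152 + 0.539 + 1.471 = 9.725
total variance = 9.725 + 2 × 7.677 = 25.079
α (item deleted) = (5/4)·(1 − 9.725/25.079) = 0.765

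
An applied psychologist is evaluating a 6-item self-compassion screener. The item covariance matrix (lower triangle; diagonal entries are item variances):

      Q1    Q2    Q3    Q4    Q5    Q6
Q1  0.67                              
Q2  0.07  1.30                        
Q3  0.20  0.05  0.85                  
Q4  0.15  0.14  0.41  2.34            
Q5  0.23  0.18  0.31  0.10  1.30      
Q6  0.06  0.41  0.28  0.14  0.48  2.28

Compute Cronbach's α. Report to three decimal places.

Σσ²ᵢ = 0.67 + 1.30 + 0.85 + 2.34 + 1.30 + 2.28 = 8.74
Σ_{i<j} σ_ij = 3.21
σ²_total = 8.74 + 2 × 3.21 = 15.16
α = (k/(k−1))·(1 − Σσ²ᵢ/σ²_total) = (6/5)·(1 − 8.74/15.16) = 0.508

Cronbach's α = 0.508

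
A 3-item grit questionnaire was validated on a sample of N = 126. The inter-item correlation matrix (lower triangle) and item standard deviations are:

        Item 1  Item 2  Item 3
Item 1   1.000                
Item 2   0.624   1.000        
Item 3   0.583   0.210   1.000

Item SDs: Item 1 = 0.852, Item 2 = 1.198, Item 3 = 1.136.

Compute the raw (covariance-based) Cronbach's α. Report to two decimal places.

Σσ²ᵢ = 0.852² + 1.198² + 1.136² = 3.4516
Covariances σ_ij = r_ij · s_i · s_j:
  σ(Item 1,Item 2) = 0.624 × 0.852 × 1.198 = 0.6369
  σ(Item 1,Item 3) = 0.583 × 0.852 × 1.136 = 0.5643
  σ(Item 2,Item 3) = 0.210 × 1.198 × 1.136 = 0.2858
σ²_T = Σσ²ᵢ + 2·Σσ_ij = 3.4516 + 2 × 1.4870 = 6.4256
α = (3/2)·(1 − 3.4516/6.4256) = 0.69

Cronbach's α = 0.69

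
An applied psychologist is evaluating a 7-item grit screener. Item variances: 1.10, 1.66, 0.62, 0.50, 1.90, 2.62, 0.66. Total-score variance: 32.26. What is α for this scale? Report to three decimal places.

α = 0.839

ΣVar(i) = 1.10 + 1.66 + 0.62 + 0.50 + 1.90 + 2.62 + 0.66 = 9.06
α = (k/(k−1))·(1 − ΣVar(i)/σ²_total) = (7/6)·(1 − 9.06/32.26) = 0.839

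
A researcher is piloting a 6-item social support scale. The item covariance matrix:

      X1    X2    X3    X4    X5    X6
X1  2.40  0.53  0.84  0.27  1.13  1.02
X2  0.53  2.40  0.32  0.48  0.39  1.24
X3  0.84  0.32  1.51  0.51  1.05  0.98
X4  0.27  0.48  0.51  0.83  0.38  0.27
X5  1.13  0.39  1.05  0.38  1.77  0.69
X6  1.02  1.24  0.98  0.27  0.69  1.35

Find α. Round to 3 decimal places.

α = 0.796

Σσ²ᵢ = 2.40 + 2.40 + 1.51 + 0.83 + 1.77 + 1.35 = 10.26
Sum of off-diagonal covariances = 10.10
Var(T) = 10.26 + 2 × 10.10 = 30.46
α = (k/(k−1))·(1 − Σσ²ᵢ/Var(T)) = (6/5)·(1 − 10.26/30.46) = 0.796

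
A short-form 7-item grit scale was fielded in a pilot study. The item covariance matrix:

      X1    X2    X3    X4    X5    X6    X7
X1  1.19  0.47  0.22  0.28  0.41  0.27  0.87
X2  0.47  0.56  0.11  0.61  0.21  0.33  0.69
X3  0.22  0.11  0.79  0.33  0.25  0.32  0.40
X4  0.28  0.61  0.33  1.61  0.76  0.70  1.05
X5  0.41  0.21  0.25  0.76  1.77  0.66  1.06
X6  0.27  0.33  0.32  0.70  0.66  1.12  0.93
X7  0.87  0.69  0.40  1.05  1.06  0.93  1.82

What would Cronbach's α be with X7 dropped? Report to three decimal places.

Remaining items: X1, X2, X3, X4, X5, X6 (k = 6).
Σσ²ᵢ = 1.19 + 0.56 + 0.79 + 1.61 + 1.77 + 1.12 = 7.04
Var(T) = 7.04 + 2 × 5.93 = 18.90
α (item deleted) = (6/5)·(1 − 7.04/18.90) = 0.753

α = 0.753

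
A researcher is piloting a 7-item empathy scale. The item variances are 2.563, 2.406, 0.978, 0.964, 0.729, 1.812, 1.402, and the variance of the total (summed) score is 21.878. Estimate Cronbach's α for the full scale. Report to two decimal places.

α = 0.59

Σσᵢ² = 2.563 + 2.406 + 0.978 + 0.964 + 0.729 + 1.812 + 1.402 = 10.854
α = (k/(k−1))·(1 − Σσᵢ²/σ²_T) = (7/6)·(1 − 10.854/21.878) = 0.59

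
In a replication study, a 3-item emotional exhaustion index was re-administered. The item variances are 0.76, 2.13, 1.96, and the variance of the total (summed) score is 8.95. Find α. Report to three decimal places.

Σσ²ᵢ = 0.76 + 2.13 + 1.96 = 4.85
α = (k/(k−1))·(1 − Σσ²ᵢ/σ²_T) = (3/2)·(1 − 4.85/8.95) = 0.687

α = 0.687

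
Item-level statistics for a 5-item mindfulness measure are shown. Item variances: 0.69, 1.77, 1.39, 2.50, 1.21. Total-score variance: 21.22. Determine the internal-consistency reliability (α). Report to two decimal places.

α = 0.80

ΣVar(i) = 0.69 + 1.77 + 1.39 + 2.50 + 1.21 = 7.56
α = (k/(k−1))·(1 − ΣVar(i)/σ²_T) = (5/4)·(1 − 7.56/21.22) = 0.80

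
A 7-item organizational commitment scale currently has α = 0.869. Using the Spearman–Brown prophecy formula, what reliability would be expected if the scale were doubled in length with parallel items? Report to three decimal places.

Length factor m = 2
α' = m·α / (1 + (m−1)·α)
   = 2 × 0.869 / (1 + (2 − 1) × 0.869)
   = 1.7380 / 1.8690 = 0.930

predicted reliability = 0.930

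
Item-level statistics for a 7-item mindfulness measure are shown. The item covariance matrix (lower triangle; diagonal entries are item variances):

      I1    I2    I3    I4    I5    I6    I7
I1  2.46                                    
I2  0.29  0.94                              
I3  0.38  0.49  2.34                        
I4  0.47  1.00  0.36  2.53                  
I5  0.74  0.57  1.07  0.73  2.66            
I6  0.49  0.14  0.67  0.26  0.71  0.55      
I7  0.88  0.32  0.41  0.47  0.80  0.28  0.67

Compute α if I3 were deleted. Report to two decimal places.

α = 0.75

Remaining items: I1, I2, I4, I5, I6, I7 (k = 6).
Σσ²ᵢ = 2.46 + 0.94 + 2.53 + 2.66 + 0.55 + 0.67 = 9.81
Var(T) = 9.81 + 2 × 8.15 = 26.11
α (item deleted) = (6/5)·(1 − 9.81/26.11) = 0.75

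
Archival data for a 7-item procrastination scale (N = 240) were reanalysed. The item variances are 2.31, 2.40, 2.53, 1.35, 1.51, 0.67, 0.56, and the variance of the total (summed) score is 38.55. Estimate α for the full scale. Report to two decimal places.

α = 0.82

ΣVar(i) = 2.31 + 2.40 + 2.53 + 1.35 + 1.51 + 0.67 + 0.56 = 11.33
α = (k/(k−1))·(1 − ΣVar(i)/total variance) = (7/6)·(1 − 11.33/38.55) = 0.82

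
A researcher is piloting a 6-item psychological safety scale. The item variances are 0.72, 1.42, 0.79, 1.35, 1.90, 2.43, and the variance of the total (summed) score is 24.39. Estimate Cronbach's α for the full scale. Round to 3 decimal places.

Cronbach's α = 0.776

ΣVar(i) = 0.72 + 1.42 + 0.79 + 1.35 + 1.90 + 2.43 = 8.61
α = (k/(k−1))·(1 − ΣVar(i)/total variance) = (6/5)·(1 − 8.61/24.39) = 0.776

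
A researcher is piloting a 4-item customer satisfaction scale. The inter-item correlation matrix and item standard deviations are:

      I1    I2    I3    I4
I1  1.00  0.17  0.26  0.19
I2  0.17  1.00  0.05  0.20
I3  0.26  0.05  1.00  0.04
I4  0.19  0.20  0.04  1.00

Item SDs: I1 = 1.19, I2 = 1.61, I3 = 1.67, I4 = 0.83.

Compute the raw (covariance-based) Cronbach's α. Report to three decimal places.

Cronbach's α = 0.379

Σσ²ᵢ = 1.19² + 1.61² + 1.67² + 0.83² = 7.4860
Covariances σ_ij = r_ij · s_i · s_j:
  σ(I1,I2) = 0.17 × 1.19 × 1.61 = 0.3257
  σ(I1,I3) = 0.26 × 1.19 × 1.67 = 0.5167
  σ(I1,I4) = 0.19 × 1.19 × 0.83 = 0.1877
  σ(I2,I3) = 0.05 × 1.61 × 1.67 = 0.1344
  σ(I2,I4) = 0.20 × 1.61 × 0.83 = 0.2673
  σ(I3,I4) = 0.04 × 1.67 × 0.83 = 0.0554
σ²_T = Σσ²ᵢ + 2·Σσ_ij = 7.4860 + 2 × 1.4872 = 10.4604
α = (4/3)·(1 − 7.4860/10.4604) = 0.379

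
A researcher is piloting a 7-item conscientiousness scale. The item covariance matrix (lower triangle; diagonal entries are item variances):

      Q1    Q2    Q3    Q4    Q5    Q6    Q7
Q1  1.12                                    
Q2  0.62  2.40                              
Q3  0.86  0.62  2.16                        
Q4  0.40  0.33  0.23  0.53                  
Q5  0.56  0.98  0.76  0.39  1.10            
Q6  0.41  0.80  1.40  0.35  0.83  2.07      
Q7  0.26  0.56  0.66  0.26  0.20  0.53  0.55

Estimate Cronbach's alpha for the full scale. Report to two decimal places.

ΣVar(i) = 1.12 + 2.40 + 2.16 + 0.53 + 1.10 + 2.07 + 0.55 = 9.93
Sum of the distinct covariances = 12.01
σ²_total = 9.93 + 2 × 12.01 = 33.95
α = (k/(k−1))·(1 − ΣVar(i)/σ²_total) = (7/6)·(1 − 9.93/33.95) = 0.83

α = 0.83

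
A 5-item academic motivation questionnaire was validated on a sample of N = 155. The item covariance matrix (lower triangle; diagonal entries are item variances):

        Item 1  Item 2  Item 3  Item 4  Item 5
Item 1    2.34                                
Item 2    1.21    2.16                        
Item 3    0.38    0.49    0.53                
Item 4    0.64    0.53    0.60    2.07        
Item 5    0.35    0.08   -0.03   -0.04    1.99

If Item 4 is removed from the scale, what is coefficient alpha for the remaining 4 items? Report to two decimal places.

Remaining items: Item 1, Item 2, Item 3, Item 5 (k = 4).
ΣVar(i) = 2.34 + 2.16 + 0.53 + 1.99 = 7.02
Var(T) = 7.02 + 2 × 2.48 = 11.98
α (item deleted) = (4/3)·(1 − 7.02/11.98) = 0.55

α = 0.55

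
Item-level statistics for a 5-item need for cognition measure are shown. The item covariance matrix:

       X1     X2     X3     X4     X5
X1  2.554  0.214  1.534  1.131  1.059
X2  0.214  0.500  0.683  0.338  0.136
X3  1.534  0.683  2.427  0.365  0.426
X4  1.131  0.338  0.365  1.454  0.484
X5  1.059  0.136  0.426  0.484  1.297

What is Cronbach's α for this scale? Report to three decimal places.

sum of item variances = 2.554 + 0.500 + 2.427 + 1.454 + 1.297 = 8.232
Sum of off-diagonal covariances = 6.370
Var(T) = 8.232 + 2 × 6.370 = 20.972
α = (k/(k−1))·(1 − sum of item variances/Var(T)) = (5/4)·(1 − 8.232/20.972) = 0.759

Cronbach's α = 0.759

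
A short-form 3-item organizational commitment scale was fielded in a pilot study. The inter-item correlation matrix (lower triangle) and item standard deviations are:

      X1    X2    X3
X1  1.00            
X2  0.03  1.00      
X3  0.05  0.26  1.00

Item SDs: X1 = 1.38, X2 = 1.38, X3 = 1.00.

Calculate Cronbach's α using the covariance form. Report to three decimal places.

Cronbach's α = 0.252

Σσ²ᵢ = 1.38² + 1.38² + 1.00² = 4.8088
Covariances σ_ij = r_ij · s_i · s_j:
  σ(X1,X2) = 0.03 × 1.38 × 1.38 = 0.0571
  σ(X1,X3) = 0.05 × 1.38 × 1.00 = 0.0690
  σ(X2,X3) = 0.26 × 1.38 × 1.00 = 0.3588
σ²_T = Σσ²ᵢ + 2·Σσ_ij = 4.8088 + 2 × 0.4849 = 5.7786
α = (3/2)·(1 − 4.8088/5.7786) = 0.252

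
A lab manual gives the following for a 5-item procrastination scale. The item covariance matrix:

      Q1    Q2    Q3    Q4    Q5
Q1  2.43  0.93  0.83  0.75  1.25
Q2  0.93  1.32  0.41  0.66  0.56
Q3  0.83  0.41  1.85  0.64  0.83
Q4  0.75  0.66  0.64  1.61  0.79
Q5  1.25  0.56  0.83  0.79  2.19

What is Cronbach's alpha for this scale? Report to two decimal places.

α = 0.77

ΣVar(i) = 2.43 + 1.32 + 1.85 + 1.61 + 2.19 = 9.40
Σ_{i<j} σ_ij = 7.65
σ²_T = 9.40 + 2 × 7.65 = 24.70
α = (k/(k−1))·(1 − ΣVar(i)/σ²_T) = (5/4)·(1 − 9.40/24.70) = 0.77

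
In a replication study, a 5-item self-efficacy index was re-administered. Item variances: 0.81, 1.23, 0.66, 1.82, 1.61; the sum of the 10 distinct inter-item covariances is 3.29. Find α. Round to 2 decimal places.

ΣVar(i) = 0.81 + 1.23 + 0.66 + 1.82 + 1.61 = 6.13
Sum of distinct covariances = 3.29
σ²_total = ΣVar(i) + 2·Σcov = 6.13 + 2 × 3.29 = 12.71
α = (5/4)·(1 − 6.13/12.71) = 0.65

α = 0.65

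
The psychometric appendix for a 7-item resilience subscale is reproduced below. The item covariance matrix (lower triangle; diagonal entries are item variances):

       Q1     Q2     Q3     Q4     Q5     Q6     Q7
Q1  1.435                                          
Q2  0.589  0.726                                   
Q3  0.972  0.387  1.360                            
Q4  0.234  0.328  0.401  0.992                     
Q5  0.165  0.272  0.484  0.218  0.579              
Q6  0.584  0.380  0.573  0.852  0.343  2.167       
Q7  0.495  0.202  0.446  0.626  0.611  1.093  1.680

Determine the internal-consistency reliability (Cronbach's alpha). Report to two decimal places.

Σσ²ᵢ = 1.435 + 0.726 + 1.360 + 0.992 + 0.579 + 2.167 + 1.680 = 8.939
Sum of off-diagonal covariances = 10.255
total variance = 8.939 + 2 × 10.255 = 29.449
α = (k/(k−1))·(1 − Σσ²ᵢ/total variance) = (7/6)·(1 − 8.939/29.449) = 0.81

Cronbach's alpha = 0.81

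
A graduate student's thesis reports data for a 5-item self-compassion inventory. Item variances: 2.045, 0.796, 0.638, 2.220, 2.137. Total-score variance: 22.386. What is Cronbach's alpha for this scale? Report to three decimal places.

Σσ²ᵢ = 2.045 + 0.796 + 0.638 + 2.220 + 2.137 = 7.836
α = (k/(k−1))·(1 − Σσ²ᵢ/Var(T)) = (5/4)·(1 − 7.836/22.386) = 0.812

α = 0.812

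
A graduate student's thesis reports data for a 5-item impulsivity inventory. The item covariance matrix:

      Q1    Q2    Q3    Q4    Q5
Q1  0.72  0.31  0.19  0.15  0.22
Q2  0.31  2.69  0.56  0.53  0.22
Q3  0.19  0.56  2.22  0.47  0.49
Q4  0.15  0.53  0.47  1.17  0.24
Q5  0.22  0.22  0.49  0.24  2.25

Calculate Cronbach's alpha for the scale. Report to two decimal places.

Cronbach's alpha = 0.53

Σσ²ᵢ = 0.72 + 2.69 + 2.22 + 1.17 + 2.25 = 9.05
Sum of off-diagonal covariances = 3.38
σ²_T = 9.05 + 2 × 3.38 = 15.81
α = (k/(k−1))·(1 − Σσ²ᵢ/σ²_T) = (5/4)·(1 − 9.05/15.81) = 0.53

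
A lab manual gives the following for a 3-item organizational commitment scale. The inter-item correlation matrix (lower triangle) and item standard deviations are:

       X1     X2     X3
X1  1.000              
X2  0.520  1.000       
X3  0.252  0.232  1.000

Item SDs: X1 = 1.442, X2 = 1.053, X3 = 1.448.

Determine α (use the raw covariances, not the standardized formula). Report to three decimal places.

α = 0.581

Σσ²ᵢ = 1.442² + 1.053² + 1.448² = 5.2849
Covariances σ_ij = r_ij · s_i · s_j:
  σ(X1,X2) = 0.520 × 1.442 × 1.053 = 0.7896
  σ(X1,X3) = 0.252 × 1.442 × 1.448 = 0.5262
  σ(X2,X3) = 0.232 × 1.053 × 1.448 = 0.3537
σ²_T = Σσ²ᵢ + 2·Σσ_ij = 5.2849 + 2 × 1.6695 = 8.6239
α = (3/2)·(1 − 5.2849/8.6239) = 0.581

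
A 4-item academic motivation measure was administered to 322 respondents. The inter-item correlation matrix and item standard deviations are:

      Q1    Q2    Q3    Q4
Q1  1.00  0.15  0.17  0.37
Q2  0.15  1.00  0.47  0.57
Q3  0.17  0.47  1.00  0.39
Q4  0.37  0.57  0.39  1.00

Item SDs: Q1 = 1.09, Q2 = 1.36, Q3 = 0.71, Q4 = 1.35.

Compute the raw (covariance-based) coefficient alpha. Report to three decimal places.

α = 0.678

Σσ²ᵢ = 1.09² + 1.36² + 0.71² + 1.35² = 5.3643
Covariances σ_ij = r_ij · s_i · s_j:
  σ(Q1,Q2) = 0.15 × 1.09 × 1.36 = 0.2224
  σ(Q1,Q3) = 0.17 × 1.09 × 0.71 = 0.1316
  σ(Q1,Q4) = 0.37 × 1.09 × 1.35 = 0.5445
  σ(Q2,Q3) = 0.47 × 1.36 × 0.71 = 0.4538
  σ(Q2,Q4) = 0.57 × 1.36 × 1.35 = 1.0465
  σ(Q3,Q4) = 0.39 × 0.71 × 1.35 = 0.3738
σ²_T = Σσ²ᵢ + 2·Σσ_ij = 5.3643 + 2 × 2.7726 = 10.9095
α = (4/3)·(1 − 5.3643/10.9095) = 0.678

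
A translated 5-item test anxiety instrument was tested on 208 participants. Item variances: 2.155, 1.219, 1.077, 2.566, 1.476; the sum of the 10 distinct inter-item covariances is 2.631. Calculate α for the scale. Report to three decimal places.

α = 0.478

sum of item variances = 2.155 + 1.219 + 1.077 + 2.566 + 1.476 = 8.493
Sum of distinct covariances = 2.631
σ²_total = sum of item variances + 2·Σcov = 8.493 + 2 × 2.631 = 13.755
α = (5/4)·(1 − 8.493/13.755) = 0.478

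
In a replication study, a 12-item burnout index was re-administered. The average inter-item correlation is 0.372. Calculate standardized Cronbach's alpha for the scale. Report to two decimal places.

Standardized α = k·r̄ / (1 + (k−1)·r̄) = 12 × 0.372 / (1 + 11 × 0.372)
  = 4.4640 / 5.0920 = 0.88

standardized Cronbach's alpha = 0.88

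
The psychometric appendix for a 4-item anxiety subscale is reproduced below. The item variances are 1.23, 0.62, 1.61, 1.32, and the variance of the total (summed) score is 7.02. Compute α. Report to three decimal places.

α = 0.425

ΣVar(i) = 1.23 + 0.62 + 1.61 + 1.32 = 4.78
α = (k/(k−1))·(1 − ΣVar(i)/σ²_total) = (4/3)·(1 − 4.78/7.02) = 0.425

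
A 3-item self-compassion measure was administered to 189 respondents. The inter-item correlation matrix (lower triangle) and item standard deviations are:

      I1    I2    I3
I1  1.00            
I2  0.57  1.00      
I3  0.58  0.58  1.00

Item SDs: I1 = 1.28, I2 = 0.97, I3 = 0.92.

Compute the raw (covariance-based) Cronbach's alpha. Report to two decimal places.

Cronbach's alpha = 0.79

Σσ²ᵢ = 1.28² + 0.97² + 0.92² = 3.4257
Covariances σ_ij = r_ij · s_i · s_j:
  σ(I1,I2) = 0.57 × 1.28 × 0.97 = 0.7077
  σ(I1,I3) = 0.58 × 1.28 × 0.92 = 0.6830
  σ(I2,I3) = 0.58 × 0.97 × 0.92 = 0.5176
σ²_T = Σσ²ᵢ + 2·Σσ_ij = 3.4257 + 2 × 1.9083 = 7.2423
α = (3/2)·(1 − 3.4257/7.2423) = 0.79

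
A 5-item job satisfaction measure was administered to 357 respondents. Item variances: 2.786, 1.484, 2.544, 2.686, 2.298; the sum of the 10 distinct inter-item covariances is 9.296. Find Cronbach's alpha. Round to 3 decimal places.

Σσ²ᵢ = 2.786 + 1.484 + 2.544 + 2.686 + 2.298 = 11.798
Sum of distinct covariances = 9.296
σ²_T = Σσ²ᵢ + 2·Σcov = 11.798 + 2 × 9.296 = 30.390
α = (5/4)·(1 − 11.798/30.390) = 0.765

α = 0.765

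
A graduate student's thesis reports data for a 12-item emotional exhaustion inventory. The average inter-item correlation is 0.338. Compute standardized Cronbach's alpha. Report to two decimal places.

standardized Cronbach's alpha = 0.86

Standardized α = k·r̄ / (1 + (k−1)·r̄) = 12 × 0.338 / (1 + 11 × 0.338)
  = 4.0560 / 4.7180 = 0.86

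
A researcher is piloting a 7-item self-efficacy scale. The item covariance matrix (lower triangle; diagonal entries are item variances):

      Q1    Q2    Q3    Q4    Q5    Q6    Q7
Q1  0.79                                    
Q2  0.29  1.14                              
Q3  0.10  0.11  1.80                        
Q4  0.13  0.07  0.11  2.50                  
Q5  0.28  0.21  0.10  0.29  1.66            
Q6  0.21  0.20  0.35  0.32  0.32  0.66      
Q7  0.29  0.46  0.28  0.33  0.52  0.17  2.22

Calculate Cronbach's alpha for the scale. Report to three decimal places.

α = 0.570

Σσ²ᵢ = 0.79 + 1.14 + 1.80 + 2.50 + 1.66 + 0.66 + 2.22 = 10.77
Σ_{i<j} σ_ij = 5.14
σ²_total = 10.77 + 2 × 5.14 = 21.05
α = (k/(k−1))·(1 − Σσ²ᵢ/σ²_total) = (7/6)·(1 − 10.77/21.05) = 0.570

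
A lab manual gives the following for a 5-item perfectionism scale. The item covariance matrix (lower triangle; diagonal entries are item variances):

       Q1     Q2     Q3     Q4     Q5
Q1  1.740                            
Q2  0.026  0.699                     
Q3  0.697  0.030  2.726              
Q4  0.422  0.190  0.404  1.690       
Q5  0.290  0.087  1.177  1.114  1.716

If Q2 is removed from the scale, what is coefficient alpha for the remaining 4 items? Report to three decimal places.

α = 0.681

Remaining items: Q1, Q3, Q4, Q5 (k = 4).
Σσ²ᵢ = 1.740 + 2.726 + 1.690 + 1.716 = 7.872
total variance = 7.872 + 2 × 4.104 = 16.080
α (item deleted) = (4/3)·(1 − 7.872/16.080) = 0.681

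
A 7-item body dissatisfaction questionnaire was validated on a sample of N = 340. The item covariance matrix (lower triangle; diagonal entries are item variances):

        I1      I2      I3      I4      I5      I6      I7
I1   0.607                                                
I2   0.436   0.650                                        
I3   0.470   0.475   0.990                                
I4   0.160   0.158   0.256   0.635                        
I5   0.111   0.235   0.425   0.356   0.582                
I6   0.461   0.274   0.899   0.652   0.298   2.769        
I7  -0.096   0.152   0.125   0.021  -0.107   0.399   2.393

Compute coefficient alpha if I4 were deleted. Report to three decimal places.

α = 0.639

Remaining items: I1, I2, I3, I5, I6, I7 (k = 6).
sum of item variances = 0.607 + 0.650 + 0.990 + 0.582 + 2.769 + 2.393 = 7.991
σ²_T = 7.991 + 2 × 4.557 = 17.105
α (item deleted) = (6/5)·(1 − 7.991/17.105) = 0.639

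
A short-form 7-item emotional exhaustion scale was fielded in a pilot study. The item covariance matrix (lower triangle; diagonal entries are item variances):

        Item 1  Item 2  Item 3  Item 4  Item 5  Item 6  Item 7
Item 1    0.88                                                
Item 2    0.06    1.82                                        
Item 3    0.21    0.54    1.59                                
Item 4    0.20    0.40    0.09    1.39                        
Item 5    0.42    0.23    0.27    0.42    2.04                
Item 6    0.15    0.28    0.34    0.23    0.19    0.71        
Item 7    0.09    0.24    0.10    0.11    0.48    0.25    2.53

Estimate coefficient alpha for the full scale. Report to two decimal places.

α = 0.57

Σσᵢ² = 0.88 + 1.82 + 1.59 + 1.39 + 2.04 + 0.71 + 2.53 = 10.96
Σ_{i<j} σ_ij = 5.30
Var(T) = 10.96 + 2 × 5.30 = 21.56
α = (k/(k−1))·(1 − Σσᵢ²/Var(T)) = (7/6)·(1 − 10.96/21.56) = 0.57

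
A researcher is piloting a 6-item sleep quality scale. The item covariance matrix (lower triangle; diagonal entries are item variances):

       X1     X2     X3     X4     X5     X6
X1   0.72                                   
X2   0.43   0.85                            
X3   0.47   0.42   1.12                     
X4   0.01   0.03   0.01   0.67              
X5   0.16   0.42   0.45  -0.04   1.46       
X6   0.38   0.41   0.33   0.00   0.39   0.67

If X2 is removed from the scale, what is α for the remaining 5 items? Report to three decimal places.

α = 0.603

Remaining items: X1, X3, X4, X5, X6 (k = 5).
Σσ²ᵢ = 0.72 + 1.12 + 0.67 + 1.46 + 0.67 = 4.64
total variance = 4.64 + 2 × 2.16 = 8.96
α (item deleted) = (5/4)·(1 − 4.64/8.96) = 0.603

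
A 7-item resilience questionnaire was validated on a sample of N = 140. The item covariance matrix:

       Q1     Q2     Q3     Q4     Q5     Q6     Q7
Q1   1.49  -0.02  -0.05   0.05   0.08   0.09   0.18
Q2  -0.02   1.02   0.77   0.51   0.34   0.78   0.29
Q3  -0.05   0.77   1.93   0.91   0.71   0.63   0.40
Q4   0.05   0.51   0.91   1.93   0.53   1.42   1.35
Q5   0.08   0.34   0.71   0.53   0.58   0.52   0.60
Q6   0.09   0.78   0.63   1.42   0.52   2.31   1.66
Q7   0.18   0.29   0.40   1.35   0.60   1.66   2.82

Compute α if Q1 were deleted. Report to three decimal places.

α = 0.820

Remaining items: Q2, Q3, Q4, Q5, Q6, Q7 (k = 6).
sum of item variances = 1.02 + 1.93 + 1.93 + 0.58 + 2.31 + 2.82 = 10.59
σ²_T = 10.59 + 2 × 11.42 = 33.43
α (item deleted) = (6/5)·(1 − 10.59/33.43) = 0.820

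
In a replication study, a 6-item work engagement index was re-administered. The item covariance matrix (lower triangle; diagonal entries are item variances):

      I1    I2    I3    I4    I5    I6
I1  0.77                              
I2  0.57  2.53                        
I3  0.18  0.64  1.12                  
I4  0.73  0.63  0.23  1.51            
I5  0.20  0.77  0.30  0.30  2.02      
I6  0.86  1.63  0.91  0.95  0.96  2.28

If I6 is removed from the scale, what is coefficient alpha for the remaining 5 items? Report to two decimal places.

α = 0.67

Remaining items: I1, I2, I3, I4, I5 (k = 5).
ΣVar(i) = 0.77 + 2.53 + 1.12 + 1.51 + 2.02 = 7.95
σ²_total = 7.95 + 2 × 4.55 = 17.05
α (item deleted) = (5/4)·(1 − 7.95/17.05) = 0.67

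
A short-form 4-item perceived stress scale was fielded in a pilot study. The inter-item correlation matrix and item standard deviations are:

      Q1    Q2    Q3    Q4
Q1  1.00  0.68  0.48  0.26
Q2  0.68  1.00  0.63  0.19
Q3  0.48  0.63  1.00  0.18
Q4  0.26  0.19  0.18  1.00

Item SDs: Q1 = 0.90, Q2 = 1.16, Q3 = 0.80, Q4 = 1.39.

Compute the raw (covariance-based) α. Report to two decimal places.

α = 0.68

Σσ²ᵢ = 0.90² + 1.16² + 0.80² + 1.39² = 4.7277
Covariances σ_ij = r_ij · s_i · s_j:
  σ(Q1,Q2) = 0.68 × 0.90 × 1.16 = 0.7099
  σ(Q1,Q3) = 0.48 × 0.90 × 0.80 = 0.3456
  σ(Q1,Q4) = 0.26 × 0.90 × 1.39 = 0.3253
  σ(Q2,Q3) = 0.63 × 1.16 × 0.80 = 0.5846
  σ(Q2,Q4) = 0.19 × 1.16 × 1.39 = 0.3064
  σ(Q3,Q4) = 0.18 × 0.80 × 1.39 = 0.2002
σ²_T = Σσ²ᵢ + 2·Σσ_ij = 4.7277 + 2 × 2.4720 = 9.6717
α = (4/3)·(1 − 4.7277/9.6717) = 0.68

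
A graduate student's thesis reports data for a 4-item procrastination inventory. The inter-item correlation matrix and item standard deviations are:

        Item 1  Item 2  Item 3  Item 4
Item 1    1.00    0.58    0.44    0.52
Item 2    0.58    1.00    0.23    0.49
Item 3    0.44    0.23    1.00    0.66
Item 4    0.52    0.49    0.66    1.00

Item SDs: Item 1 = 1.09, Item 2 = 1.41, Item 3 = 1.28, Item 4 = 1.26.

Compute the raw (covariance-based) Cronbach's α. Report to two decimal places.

Cronbach's α = 0.78

Σσ²ᵢ = 1.09² + 1.41² + 1.28² + 1.26² = 6.4022
Covariances σ_ij = r_ij · s_i · s_j:
  σ(Item 1,Item 2) = 0.58 × 1.09 × 1.41 = 0.8914
  σ(Item 1,Item 3) = 0.44 × 1.09 × 1.28 = 0.6139
  σ(Item 1,Item 4) = 0.52 × 1.09 × 1.26 = 0.7142
  σ(Item 2,Item 3) = 0.23 × 1.41 × 1.28 = 0.4151
  σ(Item 2,Item 4) = 0.49 × 1.41 × 1.26 = 0.8705
  σ(Item 3,Item 4) = 0.66 × 1.28 × 1.26 = 1.0644
σ²_T = Σσ²ᵢ + 2·Σσ_ij = 6.4022 + 2 × 4.5695 = 15.5412
α = (4/3)·(1 − 6.4022/15.5412) = 0.78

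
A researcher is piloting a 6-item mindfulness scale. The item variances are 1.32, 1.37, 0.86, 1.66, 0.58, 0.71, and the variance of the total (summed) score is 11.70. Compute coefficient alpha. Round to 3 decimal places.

ΣVar(i) = 1.32 + 1.37 + 0.86 + 1.66 + 0.58 + 0.71 = 6.50
α = (k/(k−1))·(1 − ΣVar(i)/σ²_total) = (6/5)·(1 − 6.50/11.70) = 0.533

α = 0.533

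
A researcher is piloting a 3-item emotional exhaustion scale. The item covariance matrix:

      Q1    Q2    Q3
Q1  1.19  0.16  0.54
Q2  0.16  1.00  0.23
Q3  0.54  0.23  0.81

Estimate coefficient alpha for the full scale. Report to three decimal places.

coefficient alpha = 0.574

Σσᵢ² = 1.19 + 1.00 + 0.81 = 3.00
Sum of the distinct covariances = 0.93
σ²_T = 3.00 + 2 × 0.93 = 4.86
α = (k/(k−1))·(1 − Σσᵢ²/σ²_T) = (3/2)·(1 − 3.00/4.86) = 0.574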